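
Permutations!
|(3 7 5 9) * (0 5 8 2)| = 7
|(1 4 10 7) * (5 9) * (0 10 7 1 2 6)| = |(0 10 1 4 7 2 6)(5 9)| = 14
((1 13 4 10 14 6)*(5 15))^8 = ((1 13 4 10 14 6)(5 15))^8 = (15)(1 4 14)(6 13 10)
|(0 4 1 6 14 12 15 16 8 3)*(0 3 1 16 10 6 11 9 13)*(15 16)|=|(0 4 15 10 6 14 12 16 8 1 11 9 13)|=13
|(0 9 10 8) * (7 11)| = |(0 9 10 8)(7 11)| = 4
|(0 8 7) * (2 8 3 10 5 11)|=8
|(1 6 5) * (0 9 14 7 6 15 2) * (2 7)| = 20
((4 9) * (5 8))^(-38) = (9)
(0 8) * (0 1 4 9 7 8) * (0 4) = (0 4 9 7 8 1) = [4, 0, 2, 3, 9, 5, 6, 8, 1, 7]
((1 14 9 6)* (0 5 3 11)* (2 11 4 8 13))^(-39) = ((0 5 3 4 8 13 2 11)(1 14 9 6))^(-39) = (0 5 3 4 8 13 2 11)(1 14 9 6)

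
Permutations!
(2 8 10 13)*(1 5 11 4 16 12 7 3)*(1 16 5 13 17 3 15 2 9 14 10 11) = (1 13 9 14 10 17 3 16 12 7 15 2 8 11 4 5) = [0, 13, 8, 16, 5, 1, 6, 15, 11, 14, 17, 4, 7, 9, 10, 2, 12, 3]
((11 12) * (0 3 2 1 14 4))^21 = ((0 3 2 1 14 4)(11 12))^21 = (0 1)(2 4)(3 14)(11 12)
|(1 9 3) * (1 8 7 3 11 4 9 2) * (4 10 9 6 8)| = |(1 2)(3 4 6 8 7)(9 11 10)| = 30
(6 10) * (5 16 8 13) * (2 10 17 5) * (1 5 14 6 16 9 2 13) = (1 5 9 2 10 16 8)(6 17 14) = [0, 5, 10, 3, 4, 9, 17, 7, 1, 2, 16, 11, 12, 13, 6, 15, 8, 14]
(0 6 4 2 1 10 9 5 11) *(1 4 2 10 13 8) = (0 6 2 4 10 9 5 11)(1 13 8) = [6, 13, 4, 3, 10, 11, 2, 7, 1, 5, 9, 0, 12, 8]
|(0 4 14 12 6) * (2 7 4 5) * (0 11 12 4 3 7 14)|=30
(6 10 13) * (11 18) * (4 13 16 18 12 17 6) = [0, 1, 2, 3, 13, 5, 10, 7, 8, 9, 16, 12, 17, 4, 14, 15, 18, 6, 11] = (4 13)(6 10 16 18 11 12 17)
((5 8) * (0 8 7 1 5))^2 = ((0 8)(1 5 7))^2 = (8)(1 7 5)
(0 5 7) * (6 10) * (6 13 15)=(0 5 7)(6 10 13 15)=[5, 1, 2, 3, 4, 7, 10, 0, 8, 9, 13, 11, 12, 15, 14, 6]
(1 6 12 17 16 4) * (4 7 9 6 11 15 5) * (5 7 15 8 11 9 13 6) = [0, 9, 2, 3, 1, 4, 12, 13, 11, 5, 10, 8, 17, 6, 14, 7, 15, 16] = (1 9 5 4)(6 12 17 16 15 7 13)(8 11)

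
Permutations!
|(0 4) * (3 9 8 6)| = 4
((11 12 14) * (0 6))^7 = (0 6)(11 12 14)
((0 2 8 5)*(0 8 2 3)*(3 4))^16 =((0 4 3)(5 8))^16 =(8)(0 4 3)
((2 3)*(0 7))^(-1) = ((0 7)(2 3))^(-1) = (0 7)(2 3)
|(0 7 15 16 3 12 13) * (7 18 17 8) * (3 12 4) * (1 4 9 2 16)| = 14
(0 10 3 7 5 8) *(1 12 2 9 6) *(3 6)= (0 10 6 1 12 2 9 3 7 5 8)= [10, 12, 9, 7, 4, 8, 1, 5, 0, 3, 6, 11, 2]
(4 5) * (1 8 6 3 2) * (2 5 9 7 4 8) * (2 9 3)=(1 9 7 4 3 5 8 6 2)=[0, 9, 1, 5, 3, 8, 2, 4, 6, 7]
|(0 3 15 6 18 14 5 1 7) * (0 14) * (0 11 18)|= 4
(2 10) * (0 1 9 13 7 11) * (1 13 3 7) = [13, 9, 10, 7, 4, 5, 6, 11, 8, 3, 2, 0, 12, 1] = (0 13 1 9 3 7 11)(2 10)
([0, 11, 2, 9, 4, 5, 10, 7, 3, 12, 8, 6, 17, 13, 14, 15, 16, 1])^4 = [0, 8, 2, 1, 4, 5, 9, 7, 17, 11, 12, 3, 6, 13, 14, 15, 16, 10]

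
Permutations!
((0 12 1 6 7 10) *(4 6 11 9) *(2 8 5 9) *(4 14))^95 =((0 12 1 11 2 8 5 9 14 4 6 7 10))^95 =(0 2 14 10 11 9 7 1 5 6 12 8 4)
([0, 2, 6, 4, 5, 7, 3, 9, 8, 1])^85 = [0, 5, 7, 1, 2, 6, 9, 3, 8, 4]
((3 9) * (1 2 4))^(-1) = (1 4 2)(3 9)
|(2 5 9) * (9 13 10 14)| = 6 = |(2 5 13 10 14 9)|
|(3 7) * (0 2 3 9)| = 5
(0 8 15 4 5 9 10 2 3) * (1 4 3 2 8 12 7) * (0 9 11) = (0 12 7 1 4 5 11)(3 9 10 8 15) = [12, 4, 2, 9, 5, 11, 6, 1, 15, 10, 8, 0, 7, 13, 14, 3]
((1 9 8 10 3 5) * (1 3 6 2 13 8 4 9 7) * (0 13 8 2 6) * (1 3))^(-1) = ((0 13 2 8 10)(1 7 3 5)(4 9))^(-1) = (0 10 8 2 13)(1 5 3 7)(4 9)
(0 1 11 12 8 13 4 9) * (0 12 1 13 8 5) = (0 13 4 9 12 5)(1 11) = [13, 11, 2, 3, 9, 0, 6, 7, 8, 12, 10, 1, 5, 4]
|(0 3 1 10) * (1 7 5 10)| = 5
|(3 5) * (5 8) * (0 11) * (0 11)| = 3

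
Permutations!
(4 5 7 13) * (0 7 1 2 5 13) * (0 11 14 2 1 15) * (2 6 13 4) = (0 7 11 14 6 13 2 5 15) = [7, 1, 5, 3, 4, 15, 13, 11, 8, 9, 10, 14, 12, 2, 6, 0]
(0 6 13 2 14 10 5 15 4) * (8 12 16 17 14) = (0 6 13 2 8 12 16 17 14 10 5 15 4) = [6, 1, 8, 3, 0, 15, 13, 7, 12, 9, 5, 11, 16, 2, 10, 4, 17, 14]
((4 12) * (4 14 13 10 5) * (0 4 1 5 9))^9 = (0 12 13 9 4 14 10)(1 5)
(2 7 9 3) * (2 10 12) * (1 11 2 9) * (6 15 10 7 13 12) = (1 11 2 13 12 9 3 7)(6 15 10) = [0, 11, 13, 7, 4, 5, 15, 1, 8, 3, 6, 2, 9, 12, 14, 10]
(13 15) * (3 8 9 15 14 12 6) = (3 8 9 15 13 14 12 6) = [0, 1, 2, 8, 4, 5, 3, 7, 9, 15, 10, 11, 6, 14, 12, 13]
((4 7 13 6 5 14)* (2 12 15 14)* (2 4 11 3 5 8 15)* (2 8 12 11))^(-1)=(2 14 15 8 12 6 13 7 4 5 3 11)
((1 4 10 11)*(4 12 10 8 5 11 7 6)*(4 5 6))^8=((1 12 10 7 4 8 6 5 11))^8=(1 11 5 6 8 4 7 10 12)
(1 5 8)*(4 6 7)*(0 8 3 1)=(0 8)(1 5 3)(4 6 7)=[8, 5, 2, 1, 6, 3, 7, 4, 0]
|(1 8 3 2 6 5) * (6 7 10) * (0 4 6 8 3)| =10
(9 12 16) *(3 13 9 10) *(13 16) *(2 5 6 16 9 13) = (2 5 6 16 10 3 9 12) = [0, 1, 5, 9, 4, 6, 16, 7, 8, 12, 3, 11, 2, 13, 14, 15, 10]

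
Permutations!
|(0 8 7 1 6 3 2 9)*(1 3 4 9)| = 9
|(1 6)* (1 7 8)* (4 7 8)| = |(1 6 8)(4 7)| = 6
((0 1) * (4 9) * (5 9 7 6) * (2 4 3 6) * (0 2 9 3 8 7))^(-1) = ((0 1 2 4)(3 6 5)(7 9 8))^(-1) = (0 4 2 1)(3 5 6)(7 8 9)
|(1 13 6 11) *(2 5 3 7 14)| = 20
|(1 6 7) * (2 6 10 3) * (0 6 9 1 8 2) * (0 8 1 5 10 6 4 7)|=|(0 4 7 1 6)(2 9 5 10 3 8)|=30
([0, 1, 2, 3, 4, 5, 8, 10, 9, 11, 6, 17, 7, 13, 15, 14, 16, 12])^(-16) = (17)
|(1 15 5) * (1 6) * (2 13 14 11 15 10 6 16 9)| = 24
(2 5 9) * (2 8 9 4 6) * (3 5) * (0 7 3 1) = (0 7 3 5 4 6 2 1)(8 9) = [7, 0, 1, 5, 6, 4, 2, 3, 9, 8]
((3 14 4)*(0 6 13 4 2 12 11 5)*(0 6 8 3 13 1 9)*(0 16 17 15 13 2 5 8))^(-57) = ((1 9 16 17 15 13 4 2 12 11 8 3 14 5 6))^(-57) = (1 17 4 11 14)(2 8 5 9 15)(3 6 16 13 12)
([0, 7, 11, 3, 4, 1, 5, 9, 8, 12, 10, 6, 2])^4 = [0, 2, 1, 3, 4, 12, 9, 11, 8, 6, 10, 7, 5]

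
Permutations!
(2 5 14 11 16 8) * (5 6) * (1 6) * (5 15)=[0, 6, 1, 3, 4, 14, 15, 7, 2, 9, 10, 16, 12, 13, 11, 5, 8]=(1 6 15 5 14 11 16 8 2)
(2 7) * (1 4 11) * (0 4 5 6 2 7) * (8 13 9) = (0 4 11 1 5 6 2)(8 13 9) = [4, 5, 0, 3, 11, 6, 2, 7, 13, 8, 10, 1, 12, 9]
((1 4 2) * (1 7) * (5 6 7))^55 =((1 4 2 5 6 7))^55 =(1 4 2 5 6 7)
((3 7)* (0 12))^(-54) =((0 12)(3 7))^(-54) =(12)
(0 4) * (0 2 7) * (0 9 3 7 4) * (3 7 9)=(2 4)(3 9 7)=[0, 1, 4, 9, 2, 5, 6, 3, 8, 7]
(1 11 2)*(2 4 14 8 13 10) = [0, 11, 1, 3, 14, 5, 6, 7, 13, 9, 2, 4, 12, 10, 8] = (1 11 4 14 8 13 10 2)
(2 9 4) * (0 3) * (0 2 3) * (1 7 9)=(1 7 9 4 3 2)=[0, 7, 1, 2, 3, 5, 6, 9, 8, 4]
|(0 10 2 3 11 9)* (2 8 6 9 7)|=20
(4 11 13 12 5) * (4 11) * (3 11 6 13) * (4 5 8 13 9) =[0, 1, 2, 11, 5, 6, 9, 7, 13, 4, 10, 3, 8, 12] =(3 11)(4 5 6 9)(8 13 12)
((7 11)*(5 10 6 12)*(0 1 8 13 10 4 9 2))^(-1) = ((0 1 8 13 10 6 12 5 4 9 2)(7 11))^(-1) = (0 2 9 4 5 12 6 10 13 8 1)(7 11)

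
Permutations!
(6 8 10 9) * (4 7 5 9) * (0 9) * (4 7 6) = (0 9 4 6 8 10 7 5) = [9, 1, 2, 3, 6, 0, 8, 5, 10, 4, 7]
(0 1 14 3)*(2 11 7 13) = [1, 14, 11, 0, 4, 5, 6, 13, 8, 9, 10, 7, 12, 2, 3] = (0 1 14 3)(2 11 7 13)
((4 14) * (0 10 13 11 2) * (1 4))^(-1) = ((0 10 13 11 2)(1 4 14))^(-1) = (0 2 11 13 10)(1 14 4)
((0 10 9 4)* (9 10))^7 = (10)(0 9 4) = ((10)(0 9 4))^7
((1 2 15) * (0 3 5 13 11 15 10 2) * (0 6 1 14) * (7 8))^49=(15)(1 6)(2 10)(7 8)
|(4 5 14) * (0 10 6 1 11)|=15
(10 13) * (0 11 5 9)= (0 11 5 9)(10 13)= [11, 1, 2, 3, 4, 9, 6, 7, 8, 0, 13, 5, 12, 10]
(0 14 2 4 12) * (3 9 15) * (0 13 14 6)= (0 6)(2 4 12 13 14)(3 9 15)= [6, 1, 4, 9, 12, 5, 0, 7, 8, 15, 10, 11, 13, 14, 2, 3]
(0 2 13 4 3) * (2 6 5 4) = [6, 1, 13, 0, 3, 4, 5, 7, 8, 9, 10, 11, 12, 2] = (0 6 5 4 3)(2 13)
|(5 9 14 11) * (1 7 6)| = 12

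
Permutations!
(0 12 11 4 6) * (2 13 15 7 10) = [12, 1, 13, 3, 6, 5, 0, 10, 8, 9, 2, 4, 11, 15, 14, 7] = (0 12 11 4 6)(2 13 15 7 10)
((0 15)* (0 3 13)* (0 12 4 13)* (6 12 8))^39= (15)(4 12 6 8 13)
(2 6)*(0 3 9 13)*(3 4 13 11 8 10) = (0 4 13)(2 6)(3 9 11 8 10) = [4, 1, 6, 9, 13, 5, 2, 7, 10, 11, 3, 8, 12, 0]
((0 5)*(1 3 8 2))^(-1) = (0 5)(1 2 8 3)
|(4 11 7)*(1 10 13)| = |(1 10 13)(4 11 7)| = 3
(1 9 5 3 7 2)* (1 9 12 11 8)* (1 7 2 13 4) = [0, 12, 9, 2, 1, 3, 6, 13, 7, 5, 10, 8, 11, 4] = (1 12 11 8 7 13 4)(2 9 5 3)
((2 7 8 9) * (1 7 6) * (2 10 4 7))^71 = (1 6 2)(4 7 8 9 10)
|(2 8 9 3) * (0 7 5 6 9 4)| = |(0 7 5 6 9 3 2 8 4)| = 9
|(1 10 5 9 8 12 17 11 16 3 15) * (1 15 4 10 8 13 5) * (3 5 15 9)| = |(1 8 12 17 11 16 5 3 4 10)(9 13 15)| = 30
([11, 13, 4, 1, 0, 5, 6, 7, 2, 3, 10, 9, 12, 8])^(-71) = [11, 13, 4, 1, 0, 5, 6, 7, 2, 3, 10, 9, 12, 8]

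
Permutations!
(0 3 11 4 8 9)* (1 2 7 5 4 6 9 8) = (0 3 11 6 9)(1 2 7 5 4) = [3, 2, 7, 11, 1, 4, 9, 5, 8, 0, 10, 6]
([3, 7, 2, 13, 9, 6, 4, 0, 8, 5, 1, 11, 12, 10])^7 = (0 3 13 10 1 7)(4 6 5 9)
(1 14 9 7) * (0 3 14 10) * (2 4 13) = (0 3 14 9 7 1 10)(2 4 13) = [3, 10, 4, 14, 13, 5, 6, 1, 8, 7, 0, 11, 12, 2, 9]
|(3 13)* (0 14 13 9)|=5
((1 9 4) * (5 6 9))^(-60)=((1 5 6 9 4))^(-60)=(9)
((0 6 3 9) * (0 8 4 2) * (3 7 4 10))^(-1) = (0 2 4 7 6)(3 10 8 9)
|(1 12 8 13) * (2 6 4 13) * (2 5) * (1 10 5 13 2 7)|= 21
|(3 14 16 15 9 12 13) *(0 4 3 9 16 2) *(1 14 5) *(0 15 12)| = |(0 4 3 5 1 14 2 15 16 12 13 9)| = 12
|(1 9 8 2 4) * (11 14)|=10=|(1 9 8 2 4)(11 14)|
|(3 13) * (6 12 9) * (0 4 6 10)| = |(0 4 6 12 9 10)(3 13)| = 6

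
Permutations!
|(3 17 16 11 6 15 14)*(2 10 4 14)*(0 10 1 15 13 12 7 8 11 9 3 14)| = 12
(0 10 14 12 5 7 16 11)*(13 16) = (0 10 14 12 5 7 13 16 11) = [10, 1, 2, 3, 4, 7, 6, 13, 8, 9, 14, 0, 5, 16, 12, 15, 11]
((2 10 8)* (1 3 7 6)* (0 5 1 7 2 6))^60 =((0 5 1 3 2 10 8 6 7))^60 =(0 8 3)(1 7 10)(2 5 6)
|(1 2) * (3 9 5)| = 6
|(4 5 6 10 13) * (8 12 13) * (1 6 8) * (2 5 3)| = |(1 6 10)(2 5 8 12 13 4 3)| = 21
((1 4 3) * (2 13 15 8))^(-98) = ((1 4 3)(2 13 15 8))^(-98) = (1 4 3)(2 15)(8 13)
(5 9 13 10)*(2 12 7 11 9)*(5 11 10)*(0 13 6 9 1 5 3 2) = (0 13 3 2 12 7 10 11 1 5)(6 9) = [13, 5, 12, 2, 4, 0, 9, 10, 8, 6, 11, 1, 7, 3]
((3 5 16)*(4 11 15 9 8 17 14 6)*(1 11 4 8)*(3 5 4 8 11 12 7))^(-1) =(1 9 15 11 6 14 17 8 4 3 7 12)(5 16)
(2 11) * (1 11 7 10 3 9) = [0, 11, 7, 9, 4, 5, 6, 10, 8, 1, 3, 2] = (1 11 2 7 10 3 9)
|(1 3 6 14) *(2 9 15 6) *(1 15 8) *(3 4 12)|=21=|(1 4 12 3 2 9 8)(6 14 15)|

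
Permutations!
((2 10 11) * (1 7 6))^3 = ((1 7 6)(2 10 11))^3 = (11)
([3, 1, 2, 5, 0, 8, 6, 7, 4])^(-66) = (0 4 8 5 3)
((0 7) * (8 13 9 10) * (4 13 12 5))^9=((0 7)(4 13 9 10 8 12 5))^9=(0 7)(4 9 8 5 13 10 12)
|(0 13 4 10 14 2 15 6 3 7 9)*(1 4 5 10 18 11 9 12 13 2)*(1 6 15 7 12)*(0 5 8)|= |(0 2 7 1 4 18 11 9 5 10 14 6 3 12 13 8)|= 16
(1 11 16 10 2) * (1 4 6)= (1 11 16 10 2 4 6)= [0, 11, 4, 3, 6, 5, 1, 7, 8, 9, 2, 16, 12, 13, 14, 15, 10]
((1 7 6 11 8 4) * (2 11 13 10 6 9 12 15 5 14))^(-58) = ((1 7 9 12 15 5 14 2 11 8 4)(6 13 10))^(-58) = (1 11 5 9 4 2 15 7 8 14 12)(6 10 13)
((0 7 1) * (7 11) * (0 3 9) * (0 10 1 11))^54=((1 3 9 10)(7 11))^54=(11)(1 9)(3 10)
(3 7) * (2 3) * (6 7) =(2 3 6 7) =[0, 1, 3, 6, 4, 5, 7, 2]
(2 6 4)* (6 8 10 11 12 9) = (2 8 10 11 12 9 6 4) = [0, 1, 8, 3, 2, 5, 4, 7, 10, 6, 11, 12, 9]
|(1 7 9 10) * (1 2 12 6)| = 7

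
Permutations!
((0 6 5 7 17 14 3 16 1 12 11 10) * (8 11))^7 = (0 16 6 1 5 12 7 8 17 11 14 10 3)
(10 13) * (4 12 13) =(4 12 13 10) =[0, 1, 2, 3, 12, 5, 6, 7, 8, 9, 4, 11, 13, 10]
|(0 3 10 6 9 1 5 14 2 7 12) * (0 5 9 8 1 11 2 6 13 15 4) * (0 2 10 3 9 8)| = |(0 9 11 10 13 15 4 2 7 12 5 14 6)(1 8)| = 26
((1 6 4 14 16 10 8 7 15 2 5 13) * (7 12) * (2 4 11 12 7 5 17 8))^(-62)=((1 6 11 12 5 13)(2 17 8 7 15 4 14 16 10))^(-62)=(1 5 11)(2 17 8 7 15 4 14 16 10)(6 13 12)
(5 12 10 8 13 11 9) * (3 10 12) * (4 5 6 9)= (3 10 8 13 11 4 5)(6 9)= [0, 1, 2, 10, 5, 3, 9, 7, 13, 6, 8, 4, 12, 11]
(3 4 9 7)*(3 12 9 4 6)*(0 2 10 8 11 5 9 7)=(0 2 10 8 11 5 9)(3 6)(7 12)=[2, 1, 10, 6, 4, 9, 3, 12, 11, 0, 8, 5, 7]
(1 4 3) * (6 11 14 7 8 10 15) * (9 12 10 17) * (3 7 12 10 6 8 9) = (1 4 7 9 10 15 8 17 3)(6 11 14 12) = [0, 4, 2, 1, 7, 5, 11, 9, 17, 10, 15, 14, 6, 13, 12, 8, 16, 3]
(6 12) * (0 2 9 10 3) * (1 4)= (0 2 9 10 3)(1 4)(6 12)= [2, 4, 9, 0, 1, 5, 12, 7, 8, 10, 3, 11, 6]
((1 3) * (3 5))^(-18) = (5)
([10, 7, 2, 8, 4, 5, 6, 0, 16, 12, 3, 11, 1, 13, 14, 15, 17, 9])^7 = [12, 17, 2, 7, 4, 5, 6, 9, 0, 8, 1, 11, 16, 13, 14, 15, 10, 3]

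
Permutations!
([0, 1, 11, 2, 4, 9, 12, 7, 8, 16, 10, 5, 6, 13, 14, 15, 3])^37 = [0, 1, 11, 2, 4, 9, 12, 7, 8, 16, 10, 5, 6, 13, 14, 15, 3]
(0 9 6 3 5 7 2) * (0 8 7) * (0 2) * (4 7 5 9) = (0 4 7)(2 8 5)(3 9 6) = [4, 1, 8, 9, 7, 2, 3, 0, 5, 6]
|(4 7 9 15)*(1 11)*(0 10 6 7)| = |(0 10 6 7 9 15 4)(1 11)| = 14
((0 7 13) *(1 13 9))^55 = (13)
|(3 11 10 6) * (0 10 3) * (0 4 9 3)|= 7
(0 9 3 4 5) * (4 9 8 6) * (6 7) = (0 8 7 6 4 5)(3 9) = [8, 1, 2, 9, 5, 0, 4, 6, 7, 3]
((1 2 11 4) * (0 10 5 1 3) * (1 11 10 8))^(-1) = (0 3 4 11 5 10 2 1 8)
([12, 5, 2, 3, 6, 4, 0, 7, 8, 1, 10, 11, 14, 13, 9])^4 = [1, 0, 2, 3, 14, 12, 9, 7, 8, 6, 10, 11, 5, 13, 4]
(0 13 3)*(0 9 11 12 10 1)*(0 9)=(0 13 3)(1 9 11 12 10)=[13, 9, 2, 0, 4, 5, 6, 7, 8, 11, 1, 12, 10, 3]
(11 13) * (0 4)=(0 4)(11 13)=[4, 1, 2, 3, 0, 5, 6, 7, 8, 9, 10, 13, 12, 11]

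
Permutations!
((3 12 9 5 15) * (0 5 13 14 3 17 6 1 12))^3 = (0 17 12 14 5 6 9 3 15 1 13)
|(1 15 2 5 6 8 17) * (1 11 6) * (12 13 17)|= 12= |(1 15 2 5)(6 8 12 13 17 11)|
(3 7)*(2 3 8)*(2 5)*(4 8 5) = (2 3 7 5)(4 8) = [0, 1, 3, 7, 8, 2, 6, 5, 4]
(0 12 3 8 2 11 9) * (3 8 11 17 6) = (0 12 8 2 17 6 3 11 9) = [12, 1, 17, 11, 4, 5, 3, 7, 2, 0, 10, 9, 8, 13, 14, 15, 16, 6]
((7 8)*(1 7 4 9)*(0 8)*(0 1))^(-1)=(0 9 4 8)(1 7)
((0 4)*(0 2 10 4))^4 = ((2 10 4))^4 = (2 10 4)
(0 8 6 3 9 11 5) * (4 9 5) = (0 8 6 3 5)(4 9 11) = [8, 1, 2, 5, 9, 0, 3, 7, 6, 11, 10, 4]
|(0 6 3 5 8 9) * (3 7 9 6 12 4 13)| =|(0 12 4 13 3 5 8 6 7 9)| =10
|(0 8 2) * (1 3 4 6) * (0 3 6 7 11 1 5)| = 10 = |(0 8 2 3 4 7 11 1 6 5)|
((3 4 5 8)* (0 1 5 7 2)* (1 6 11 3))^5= ((0 6 11 3 4 7 2)(1 5 8))^5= (0 7 3 6 2 4 11)(1 8 5)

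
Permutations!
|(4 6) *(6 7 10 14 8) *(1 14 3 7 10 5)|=|(1 14 8 6 4 10 3 7 5)|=9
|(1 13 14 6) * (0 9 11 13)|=7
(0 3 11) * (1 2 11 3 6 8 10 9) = (0 6 8 10 9 1 2 11) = [6, 2, 11, 3, 4, 5, 8, 7, 10, 1, 9, 0]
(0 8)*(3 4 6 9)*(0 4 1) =(0 8 4 6 9 3 1) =[8, 0, 2, 1, 6, 5, 9, 7, 4, 3]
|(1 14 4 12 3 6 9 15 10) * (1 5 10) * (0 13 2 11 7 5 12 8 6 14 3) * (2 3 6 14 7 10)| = 36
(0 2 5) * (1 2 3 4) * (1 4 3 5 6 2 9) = [5, 9, 6, 3, 4, 0, 2, 7, 8, 1] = (0 5)(1 9)(2 6)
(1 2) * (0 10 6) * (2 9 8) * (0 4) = (0 10 6 4)(1 9 8 2) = [10, 9, 1, 3, 0, 5, 4, 7, 2, 8, 6]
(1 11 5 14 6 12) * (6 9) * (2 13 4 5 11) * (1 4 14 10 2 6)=(1 6 12 4 5 10 2 13 14 9)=[0, 6, 13, 3, 5, 10, 12, 7, 8, 1, 2, 11, 4, 14, 9]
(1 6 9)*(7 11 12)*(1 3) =[0, 6, 2, 1, 4, 5, 9, 11, 8, 3, 10, 12, 7] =(1 6 9 3)(7 11 12)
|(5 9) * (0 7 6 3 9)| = |(0 7 6 3 9 5)| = 6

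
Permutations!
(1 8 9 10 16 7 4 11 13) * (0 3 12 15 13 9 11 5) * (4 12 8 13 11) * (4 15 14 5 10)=(0 3 8 15 11 9 4 10 16 7 12 14 5)(1 13)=[3, 13, 2, 8, 10, 0, 6, 12, 15, 4, 16, 9, 14, 1, 5, 11, 7]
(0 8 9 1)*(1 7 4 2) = (0 8 9 7 4 2 1) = [8, 0, 1, 3, 2, 5, 6, 4, 9, 7]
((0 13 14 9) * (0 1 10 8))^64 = (0 13 14 9 1 10 8)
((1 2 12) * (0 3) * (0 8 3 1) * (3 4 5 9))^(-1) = (0 12 2 1)(3 9 5 4 8)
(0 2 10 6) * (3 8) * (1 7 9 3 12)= (0 2 10 6)(1 7 9 3 8 12)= [2, 7, 10, 8, 4, 5, 0, 9, 12, 3, 6, 11, 1]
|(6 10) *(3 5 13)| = |(3 5 13)(6 10)| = 6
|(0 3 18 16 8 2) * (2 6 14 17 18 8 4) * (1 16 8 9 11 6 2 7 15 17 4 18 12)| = |(0 3 9 11 6 14 4 7 15 17 12 1 16 18 8 2)| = 16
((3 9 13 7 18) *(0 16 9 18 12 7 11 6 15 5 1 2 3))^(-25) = ((0 16 9 13 11 6 15 5 1 2 3 18)(7 12))^(-25) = (0 18 3 2 1 5 15 6 11 13 9 16)(7 12)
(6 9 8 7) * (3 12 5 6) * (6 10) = [0, 1, 2, 12, 4, 10, 9, 3, 7, 8, 6, 11, 5] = (3 12 5 10 6 9 8 7)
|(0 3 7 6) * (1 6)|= 5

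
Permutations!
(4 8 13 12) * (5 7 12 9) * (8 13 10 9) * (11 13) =(4 11 13 8 10 9 5 7 12) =[0, 1, 2, 3, 11, 7, 6, 12, 10, 5, 9, 13, 4, 8]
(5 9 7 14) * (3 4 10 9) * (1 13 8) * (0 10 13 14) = (0 10 9 7)(1 14 5 3 4 13 8) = [10, 14, 2, 4, 13, 3, 6, 0, 1, 7, 9, 11, 12, 8, 5]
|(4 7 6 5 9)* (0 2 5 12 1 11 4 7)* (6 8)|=11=|(0 2 5 9 7 8 6 12 1 11 4)|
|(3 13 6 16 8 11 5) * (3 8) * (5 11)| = 4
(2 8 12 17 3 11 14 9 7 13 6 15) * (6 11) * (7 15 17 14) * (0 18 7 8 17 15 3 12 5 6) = (0 18 7 13 11 8 5 6 15 2 17 12 14 9 3) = [18, 1, 17, 0, 4, 6, 15, 13, 5, 3, 10, 8, 14, 11, 9, 2, 16, 12, 7]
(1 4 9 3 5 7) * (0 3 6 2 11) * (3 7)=(0 7 1 4 9 6 2 11)(3 5)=[7, 4, 11, 5, 9, 3, 2, 1, 8, 6, 10, 0]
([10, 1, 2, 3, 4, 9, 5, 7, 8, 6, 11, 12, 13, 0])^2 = (0 11 13 10 12)(5 6 9)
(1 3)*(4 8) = (1 3)(4 8) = [0, 3, 2, 1, 8, 5, 6, 7, 4]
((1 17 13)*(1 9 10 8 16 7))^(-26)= (1 16 10 13)(7 8 9 17)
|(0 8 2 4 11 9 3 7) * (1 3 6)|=|(0 8 2 4 11 9 6 1 3 7)|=10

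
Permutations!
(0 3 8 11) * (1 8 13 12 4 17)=(0 3 13 12 4 17 1 8 11)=[3, 8, 2, 13, 17, 5, 6, 7, 11, 9, 10, 0, 4, 12, 14, 15, 16, 1]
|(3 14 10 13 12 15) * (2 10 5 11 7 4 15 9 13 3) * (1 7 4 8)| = 24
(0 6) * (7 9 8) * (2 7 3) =(0 6)(2 7 9 8 3) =[6, 1, 7, 2, 4, 5, 0, 9, 3, 8]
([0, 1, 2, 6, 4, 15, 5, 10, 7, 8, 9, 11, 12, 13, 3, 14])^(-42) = (3 15 6 14 5)(7 9)(8 10)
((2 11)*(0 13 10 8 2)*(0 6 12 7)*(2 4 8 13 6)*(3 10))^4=((0 6 12 7)(2 11)(3 10 13)(4 8))^4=(3 10 13)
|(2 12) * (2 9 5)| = 4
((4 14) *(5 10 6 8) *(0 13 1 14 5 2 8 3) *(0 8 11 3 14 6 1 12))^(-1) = ((0 13 12)(1 6 14 4 5 10)(2 11 3 8))^(-1) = (0 12 13)(1 10 5 4 14 6)(2 8 3 11)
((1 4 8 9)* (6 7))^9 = (1 4 8 9)(6 7)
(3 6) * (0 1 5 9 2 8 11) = (0 1 5 9 2 8 11)(3 6) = [1, 5, 8, 6, 4, 9, 3, 7, 11, 2, 10, 0]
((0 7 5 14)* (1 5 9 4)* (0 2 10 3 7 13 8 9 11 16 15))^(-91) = ((0 13 8 9 4 1 5 14 2 10 3 7 11 16 15))^(-91) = (0 15 16 11 7 3 10 2 14 5 1 4 9 8 13)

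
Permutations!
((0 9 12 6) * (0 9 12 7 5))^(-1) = ((0 12 6 9 7 5))^(-1) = (0 5 7 9 6 12)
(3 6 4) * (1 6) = (1 6 4 3) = [0, 6, 2, 1, 3, 5, 4]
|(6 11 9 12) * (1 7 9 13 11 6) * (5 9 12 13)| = |(1 7 12)(5 9 13 11)| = 12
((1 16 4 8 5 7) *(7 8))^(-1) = (1 7 4 16)(5 8)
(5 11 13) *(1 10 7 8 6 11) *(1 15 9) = [0, 10, 2, 3, 4, 15, 11, 8, 6, 1, 7, 13, 12, 5, 14, 9] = (1 10 7 8 6 11 13 5 15 9)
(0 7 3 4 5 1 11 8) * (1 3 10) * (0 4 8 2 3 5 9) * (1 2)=(0 7 10 2 3 8 4 9)(1 11)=[7, 11, 3, 8, 9, 5, 6, 10, 4, 0, 2, 1]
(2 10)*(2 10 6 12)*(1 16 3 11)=(1 16 3 11)(2 6 12)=[0, 16, 6, 11, 4, 5, 12, 7, 8, 9, 10, 1, 2, 13, 14, 15, 3]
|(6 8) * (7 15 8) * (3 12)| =|(3 12)(6 7 15 8)| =4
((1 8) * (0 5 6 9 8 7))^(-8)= ((0 5 6 9 8 1 7))^(-8)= (0 7 1 8 9 6 5)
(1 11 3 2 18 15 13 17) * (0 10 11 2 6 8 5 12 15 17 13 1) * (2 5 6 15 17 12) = (0 10 11 3 15 1 5 2 18 12 17)(6 8) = [10, 5, 18, 15, 4, 2, 8, 7, 6, 9, 11, 3, 17, 13, 14, 1, 16, 0, 12]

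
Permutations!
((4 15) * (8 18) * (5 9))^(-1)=(4 15)(5 9)(8 18)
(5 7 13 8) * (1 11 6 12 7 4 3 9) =(1 11 6 12 7 13 8 5 4 3 9) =[0, 11, 2, 9, 3, 4, 12, 13, 5, 1, 10, 6, 7, 8]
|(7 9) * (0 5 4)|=6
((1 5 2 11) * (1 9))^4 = ((1 5 2 11 9))^4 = (1 9 11 2 5)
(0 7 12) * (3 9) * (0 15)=(0 7 12 15)(3 9)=[7, 1, 2, 9, 4, 5, 6, 12, 8, 3, 10, 11, 15, 13, 14, 0]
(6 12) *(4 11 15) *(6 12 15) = (4 11 6 15) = [0, 1, 2, 3, 11, 5, 15, 7, 8, 9, 10, 6, 12, 13, 14, 4]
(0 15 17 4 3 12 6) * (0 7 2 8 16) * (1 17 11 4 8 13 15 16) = (0 16)(1 17 8)(2 13 15 11 4 3 12 6 7) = [16, 17, 13, 12, 3, 5, 7, 2, 1, 9, 10, 4, 6, 15, 14, 11, 0, 8]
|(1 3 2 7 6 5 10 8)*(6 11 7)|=|(1 3 2 6 5 10 8)(7 11)|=14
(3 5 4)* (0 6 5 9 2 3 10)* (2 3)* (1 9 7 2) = (0 6 5 4 10)(1 9 3 7 2) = [6, 9, 1, 7, 10, 4, 5, 2, 8, 3, 0]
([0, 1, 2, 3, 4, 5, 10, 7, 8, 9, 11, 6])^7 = (6 10 11)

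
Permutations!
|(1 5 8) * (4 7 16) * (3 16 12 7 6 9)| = 30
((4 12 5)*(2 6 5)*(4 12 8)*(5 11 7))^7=(2 6 11 7 5 12)(4 8)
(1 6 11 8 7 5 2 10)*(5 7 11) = [0, 6, 10, 3, 4, 2, 5, 7, 11, 9, 1, 8] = (1 6 5 2 10)(8 11)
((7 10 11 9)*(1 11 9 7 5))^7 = ((1 11 7 10 9 5))^7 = (1 11 7 10 9 5)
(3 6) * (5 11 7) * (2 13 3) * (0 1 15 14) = (0 1 15 14)(2 13 3 6)(5 11 7) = [1, 15, 13, 6, 4, 11, 2, 5, 8, 9, 10, 7, 12, 3, 0, 14]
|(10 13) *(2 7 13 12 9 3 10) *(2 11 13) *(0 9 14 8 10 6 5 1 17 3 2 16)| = |(0 9 2 7 16)(1 17 3 6 5)(8 10 12 14)(11 13)| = 20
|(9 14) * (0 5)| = 2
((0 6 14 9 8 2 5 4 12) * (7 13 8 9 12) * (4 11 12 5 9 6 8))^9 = ((0 8 2 9 6 14 5 11 12)(4 7 13))^9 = (14)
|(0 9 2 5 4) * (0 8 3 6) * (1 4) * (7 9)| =10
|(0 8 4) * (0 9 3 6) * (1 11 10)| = |(0 8 4 9 3 6)(1 11 10)| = 6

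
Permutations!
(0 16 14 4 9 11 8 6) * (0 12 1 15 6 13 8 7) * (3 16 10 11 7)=(0 10 11 3 16 14 4 9 7)(1 15 6 12)(8 13)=[10, 15, 2, 16, 9, 5, 12, 0, 13, 7, 11, 3, 1, 8, 4, 6, 14]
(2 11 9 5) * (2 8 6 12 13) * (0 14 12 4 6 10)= (0 14 12 13 2 11 9 5 8 10)(4 6)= [14, 1, 11, 3, 6, 8, 4, 7, 10, 5, 0, 9, 13, 2, 12]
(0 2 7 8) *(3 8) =(0 2 7 3 8) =[2, 1, 7, 8, 4, 5, 6, 3, 0]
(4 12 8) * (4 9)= (4 12 8 9)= [0, 1, 2, 3, 12, 5, 6, 7, 9, 4, 10, 11, 8]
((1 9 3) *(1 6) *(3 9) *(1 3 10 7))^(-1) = (1 7 10)(3 6)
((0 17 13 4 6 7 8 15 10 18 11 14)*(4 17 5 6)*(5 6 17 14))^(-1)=(0 14 13 17 5 11 18 10 15 8 7 6)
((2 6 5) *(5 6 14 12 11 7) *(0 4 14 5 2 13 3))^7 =(0 5 11 4 13 7 14 3 2 12)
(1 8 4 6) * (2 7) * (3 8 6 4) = [0, 6, 7, 8, 4, 5, 1, 2, 3] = (1 6)(2 7)(3 8)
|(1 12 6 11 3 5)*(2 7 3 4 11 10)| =|(1 12 6 10 2 7 3 5)(4 11)| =8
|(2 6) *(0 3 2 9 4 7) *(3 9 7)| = |(0 9 4 3 2 6 7)| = 7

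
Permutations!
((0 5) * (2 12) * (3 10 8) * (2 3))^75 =(12)(0 5)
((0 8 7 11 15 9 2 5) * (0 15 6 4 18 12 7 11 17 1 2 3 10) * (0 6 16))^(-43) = (0 8 11 16)(1 18 3 2 12 10 5 7 6 15 17 4 9)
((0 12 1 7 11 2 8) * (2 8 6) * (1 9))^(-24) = (0 7 12 11 9 8 1)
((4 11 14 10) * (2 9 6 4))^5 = ((2 9 6 4 11 14 10))^5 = (2 14 4 9 10 11 6)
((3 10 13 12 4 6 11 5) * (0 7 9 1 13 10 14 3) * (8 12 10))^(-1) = (0 5 11 6 4 12 8 10 13 1 9 7)(3 14)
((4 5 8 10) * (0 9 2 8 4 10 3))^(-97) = ((10)(0 9 2 8 3)(4 5))^(-97) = (10)(0 8 9 3 2)(4 5)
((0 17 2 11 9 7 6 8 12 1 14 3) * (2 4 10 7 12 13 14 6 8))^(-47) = (0 14 8 10 17 3 13 7 4)(1 6 2 11 9 12)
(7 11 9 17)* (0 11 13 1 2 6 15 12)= (0 11 9 17 7 13 1 2 6 15 12)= [11, 2, 6, 3, 4, 5, 15, 13, 8, 17, 10, 9, 0, 1, 14, 12, 16, 7]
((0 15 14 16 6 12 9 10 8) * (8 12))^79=((0 15 14 16 6 8)(9 10 12))^79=(0 15 14 16 6 8)(9 10 12)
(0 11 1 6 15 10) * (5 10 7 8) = [11, 6, 2, 3, 4, 10, 15, 8, 5, 9, 0, 1, 12, 13, 14, 7] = (0 11 1 6 15 7 8 5 10)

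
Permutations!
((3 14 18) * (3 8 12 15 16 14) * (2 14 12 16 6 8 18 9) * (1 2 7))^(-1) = (18)(1 7 9 14 2)(6 15 12 16 8)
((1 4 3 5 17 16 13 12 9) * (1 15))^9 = ((1 4 3 5 17 16 13 12 9 15))^9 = (1 15 9 12 13 16 17 5 3 4)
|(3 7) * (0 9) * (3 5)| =6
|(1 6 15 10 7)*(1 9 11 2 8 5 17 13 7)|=|(1 6 15 10)(2 8 5 17 13 7 9 11)|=8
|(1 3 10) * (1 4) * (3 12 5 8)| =|(1 12 5 8 3 10 4)| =7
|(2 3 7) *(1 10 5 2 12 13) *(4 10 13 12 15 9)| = 8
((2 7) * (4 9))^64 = (9)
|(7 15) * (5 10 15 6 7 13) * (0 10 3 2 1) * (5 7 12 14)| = 12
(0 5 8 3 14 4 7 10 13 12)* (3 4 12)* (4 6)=(0 5 8 6 4 7 10 13 3 14 12)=[5, 1, 2, 14, 7, 8, 4, 10, 6, 9, 13, 11, 0, 3, 12]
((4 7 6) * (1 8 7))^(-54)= ((1 8 7 6 4))^(-54)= (1 8 7 6 4)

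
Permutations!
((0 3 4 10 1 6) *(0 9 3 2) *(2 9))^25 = ((0 9 3 4 10 1 6 2))^25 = (0 9 3 4 10 1 6 2)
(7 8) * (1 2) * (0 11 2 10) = [11, 10, 1, 3, 4, 5, 6, 8, 7, 9, 0, 2] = (0 11 2 1 10)(7 8)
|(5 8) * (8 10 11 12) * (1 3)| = |(1 3)(5 10 11 12 8)| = 10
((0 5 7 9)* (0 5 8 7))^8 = ((0 8 7 9 5))^8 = (0 9 8 5 7)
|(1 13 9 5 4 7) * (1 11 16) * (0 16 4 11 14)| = |(0 16 1 13 9 5 11 4 7 14)| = 10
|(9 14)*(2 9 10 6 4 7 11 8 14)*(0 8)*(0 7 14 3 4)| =14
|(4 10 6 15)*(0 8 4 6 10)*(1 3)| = 6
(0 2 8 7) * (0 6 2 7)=[7, 1, 8, 3, 4, 5, 2, 6, 0]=(0 7 6 2 8)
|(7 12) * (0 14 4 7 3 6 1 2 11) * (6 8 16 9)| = 13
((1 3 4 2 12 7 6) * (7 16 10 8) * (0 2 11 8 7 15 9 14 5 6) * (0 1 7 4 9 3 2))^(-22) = ((1 2 12 16 10 4 11 8 15 3 9 14 5 6 7))^(-22) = (1 15 2 3 12 9 16 14 10 5 4 6 11 7 8)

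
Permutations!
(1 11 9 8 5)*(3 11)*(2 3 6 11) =(1 6 11 9 8 5)(2 3) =[0, 6, 3, 2, 4, 1, 11, 7, 5, 8, 10, 9]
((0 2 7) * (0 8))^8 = (8)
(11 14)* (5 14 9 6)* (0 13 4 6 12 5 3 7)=(0 13 4 6 3 7)(5 14 11 9 12)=[13, 1, 2, 7, 6, 14, 3, 0, 8, 12, 10, 9, 5, 4, 11]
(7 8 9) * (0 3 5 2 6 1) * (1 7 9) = (9)(0 3 5 2 6 7 8 1) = [3, 0, 6, 5, 4, 2, 7, 8, 1, 9]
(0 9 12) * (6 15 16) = (0 9 12)(6 15 16) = [9, 1, 2, 3, 4, 5, 15, 7, 8, 12, 10, 11, 0, 13, 14, 16, 6]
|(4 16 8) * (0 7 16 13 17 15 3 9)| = |(0 7 16 8 4 13 17 15 3 9)| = 10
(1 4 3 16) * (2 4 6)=(1 6 2 4 3 16)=[0, 6, 4, 16, 3, 5, 2, 7, 8, 9, 10, 11, 12, 13, 14, 15, 1]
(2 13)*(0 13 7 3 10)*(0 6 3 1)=(0 13 2 7 1)(3 10 6)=[13, 0, 7, 10, 4, 5, 3, 1, 8, 9, 6, 11, 12, 2]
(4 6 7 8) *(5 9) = [0, 1, 2, 3, 6, 9, 7, 8, 4, 5] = (4 6 7 8)(5 9)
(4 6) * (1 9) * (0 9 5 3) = [9, 5, 2, 0, 6, 3, 4, 7, 8, 1] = (0 9 1 5 3)(4 6)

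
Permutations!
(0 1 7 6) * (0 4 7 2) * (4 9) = (0 1 2)(4 7 6 9) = [1, 2, 0, 3, 7, 5, 9, 6, 8, 4]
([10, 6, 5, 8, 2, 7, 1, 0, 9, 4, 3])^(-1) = [7, 6, 4, 10, 9, 2, 1, 5, 3, 8, 0]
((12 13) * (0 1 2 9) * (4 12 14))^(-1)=(0 9 2 1)(4 14 13 12)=((0 1 2 9)(4 12 13 14))^(-1)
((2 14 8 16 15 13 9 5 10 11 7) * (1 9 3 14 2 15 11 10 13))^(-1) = ((1 9 5 13 3 14 8 16 11 7 15))^(-1) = (1 15 7 11 16 8 14 3 13 5 9)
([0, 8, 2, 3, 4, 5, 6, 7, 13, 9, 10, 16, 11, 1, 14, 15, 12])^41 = (1 13 8)(11 12 16)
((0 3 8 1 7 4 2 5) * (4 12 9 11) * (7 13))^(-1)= (0 5 2 4 11 9 12 7 13 1 8 3)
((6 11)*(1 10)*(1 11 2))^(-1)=(1 2 6 11 10)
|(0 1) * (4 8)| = |(0 1)(4 8)| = 2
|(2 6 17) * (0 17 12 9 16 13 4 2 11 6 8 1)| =12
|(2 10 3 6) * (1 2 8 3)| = |(1 2 10)(3 6 8)| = 3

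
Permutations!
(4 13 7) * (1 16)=(1 16)(4 13 7)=[0, 16, 2, 3, 13, 5, 6, 4, 8, 9, 10, 11, 12, 7, 14, 15, 1]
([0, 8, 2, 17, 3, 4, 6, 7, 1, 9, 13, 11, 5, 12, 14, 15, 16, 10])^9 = [0, 8, 2, 10, 17, 3, 6, 7, 1, 9, 12, 11, 4, 5, 14, 15, 16, 13]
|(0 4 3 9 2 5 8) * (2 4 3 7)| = |(0 3 9 4 7 2 5 8)| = 8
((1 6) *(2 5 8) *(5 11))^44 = (11)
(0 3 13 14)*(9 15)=(0 3 13 14)(9 15)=[3, 1, 2, 13, 4, 5, 6, 7, 8, 15, 10, 11, 12, 14, 0, 9]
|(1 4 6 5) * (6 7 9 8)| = |(1 4 7 9 8 6 5)| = 7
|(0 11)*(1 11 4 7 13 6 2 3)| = 9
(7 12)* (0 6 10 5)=(0 6 10 5)(7 12)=[6, 1, 2, 3, 4, 0, 10, 12, 8, 9, 5, 11, 7]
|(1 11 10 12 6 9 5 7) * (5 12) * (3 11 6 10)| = 14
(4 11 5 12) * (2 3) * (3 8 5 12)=(2 8 5 3)(4 11 12)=[0, 1, 8, 2, 11, 3, 6, 7, 5, 9, 10, 12, 4]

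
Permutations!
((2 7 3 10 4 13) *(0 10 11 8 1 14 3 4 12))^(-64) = (0 12 10)(1 14 3 11 8)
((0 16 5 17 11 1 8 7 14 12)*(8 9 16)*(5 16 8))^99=((0 5 17 11 1 9 8 7 14 12))^99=(0 12 14 7 8 9 1 11 17 5)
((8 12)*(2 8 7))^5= ((2 8 12 7))^5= (2 8 12 7)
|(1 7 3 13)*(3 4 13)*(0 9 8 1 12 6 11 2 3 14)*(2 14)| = 22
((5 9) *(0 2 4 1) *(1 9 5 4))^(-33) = ((0 2 1)(4 9))^(-33) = (4 9)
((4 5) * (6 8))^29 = (4 5)(6 8)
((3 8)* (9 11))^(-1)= (3 8)(9 11)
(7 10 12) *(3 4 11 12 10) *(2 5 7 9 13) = [0, 1, 5, 4, 11, 7, 6, 3, 8, 13, 10, 12, 9, 2] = (2 5 7 3 4 11 12 9 13)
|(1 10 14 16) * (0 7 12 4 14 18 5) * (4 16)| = 8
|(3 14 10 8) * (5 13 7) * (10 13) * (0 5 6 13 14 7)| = 8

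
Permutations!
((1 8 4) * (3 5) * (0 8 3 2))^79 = (0 4 3 2 8 1 5)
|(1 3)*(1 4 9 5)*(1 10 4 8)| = 12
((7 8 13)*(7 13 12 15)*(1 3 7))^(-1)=((1 3 7 8 12 15))^(-1)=(1 15 12 8 7 3)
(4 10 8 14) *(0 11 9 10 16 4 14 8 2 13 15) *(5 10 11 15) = (0 15)(2 13 5 10)(4 16)(9 11) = [15, 1, 13, 3, 16, 10, 6, 7, 8, 11, 2, 9, 12, 5, 14, 0, 4]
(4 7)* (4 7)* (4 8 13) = [0, 1, 2, 3, 8, 5, 6, 7, 13, 9, 10, 11, 12, 4] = (4 8 13)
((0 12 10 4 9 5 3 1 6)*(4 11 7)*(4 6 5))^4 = ((0 12 10 11 7 6)(1 5 3)(4 9))^4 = (0 7 10)(1 5 3)(6 11 12)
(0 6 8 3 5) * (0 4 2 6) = (2 6 8 3 5 4) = [0, 1, 6, 5, 2, 4, 8, 7, 3]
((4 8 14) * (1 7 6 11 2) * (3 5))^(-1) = ((1 7 6 11 2)(3 5)(4 8 14))^(-1) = (1 2 11 6 7)(3 5)(4 14 8)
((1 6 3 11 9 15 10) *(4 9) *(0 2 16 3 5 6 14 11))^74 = ((0 2 16 3)(1 14 11 4 9 15 10)(5 6))^74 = (0 16)(1 9 14 15 11 10 4)(2 3)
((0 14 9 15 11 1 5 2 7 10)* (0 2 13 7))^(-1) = ((0 14 9 15 11 1 5 13 7 10 2))^(-1) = (0 2 10 7 13 5 1 11 15 9 14)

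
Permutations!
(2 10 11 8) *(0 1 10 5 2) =(0 1 10 11 8)(2 5) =[1, 10, 5, 3, 4, 2, 6, 7, 0, 9, 11, 8]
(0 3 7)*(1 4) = (0 3 7)(1 4) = [3, 4, 2, 7, 1, 5, 6, 0]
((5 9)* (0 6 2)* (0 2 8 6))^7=(5 9)(6 8)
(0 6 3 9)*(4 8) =(0 6 3 9)(4 8) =[6, 1, 2, 9, 8, 5, 3, 7, 4, 0]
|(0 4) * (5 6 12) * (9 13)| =6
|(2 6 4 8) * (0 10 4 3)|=|(0 10 4 8 2 6 3)|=7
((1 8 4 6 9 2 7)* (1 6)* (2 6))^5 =(1 4 8)(2 7)(6 9)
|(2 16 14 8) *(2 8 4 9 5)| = 6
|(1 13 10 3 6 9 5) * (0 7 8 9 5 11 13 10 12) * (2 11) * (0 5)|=|(0 7 8 9 2 11 13 12 5 1 10 3 6)|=13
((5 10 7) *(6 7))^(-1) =(5 7 6 10)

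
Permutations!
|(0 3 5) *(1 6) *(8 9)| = |(0 3 5)(1 6)(8 9)| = 6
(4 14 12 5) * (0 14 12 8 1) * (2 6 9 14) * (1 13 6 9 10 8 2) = (0 1)(2 9 14)(4 12 5)(6 10 8 13) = [1, 0, 9, 3, 12, 4, 10, 7, 13, 14, 8, 11, 5, 6, 2]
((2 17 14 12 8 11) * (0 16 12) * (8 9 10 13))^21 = (0 14 17 2 11 8 13 10 9 12 16)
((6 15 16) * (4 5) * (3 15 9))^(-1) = ((3 15 16 6 9)(4 5))^(-1) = (3 9 6 16 15)(4 5)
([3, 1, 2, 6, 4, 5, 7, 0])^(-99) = [3, 1, 2, 6, 4, 5, 7, 0]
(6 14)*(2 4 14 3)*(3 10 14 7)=[0, 1, 4, 2, 7, 5, 10, 3, 8, 9, 14, 11, 12, 13, 6]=(2 4 7 3)(6 10 14)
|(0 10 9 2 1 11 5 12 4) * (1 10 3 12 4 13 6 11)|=|(0 3 12 13 6 11 5 4)(2 10 9)|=24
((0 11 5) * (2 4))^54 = (11)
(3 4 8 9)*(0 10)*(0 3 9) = [10, 1, 2, 4, 8, 5, 6, 7, 0, 9, 3] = (0 10 3 4 8)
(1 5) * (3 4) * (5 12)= [0, 12, 2, 4, 3, 1, 6, 7, 8, 9, 10, 11, 5]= (1 12 5)(3 4)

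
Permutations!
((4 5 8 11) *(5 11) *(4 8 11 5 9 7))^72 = (11)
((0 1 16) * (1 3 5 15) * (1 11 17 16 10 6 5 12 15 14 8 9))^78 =(0 3 12 15 11 17 16)(1 10 6 5 14 8 9)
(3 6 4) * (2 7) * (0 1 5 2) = (0 1 5 2 7)(3 6 4) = [1, 5, 7, 6, 3, 2, 4, 0]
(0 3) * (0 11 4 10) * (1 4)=(0 3 11 1 4 10)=[3, 4, 2, 11, 10, 5, 6, 7, 8, 9, 0, 1]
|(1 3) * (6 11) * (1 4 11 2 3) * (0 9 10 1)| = |(0 9 10 1)(2 3 4 11 6)| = 20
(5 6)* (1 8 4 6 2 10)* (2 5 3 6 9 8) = (1 2 10)(3 6)(4 9 8) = [0, 2, 10, 6, 9, 5, 3, 7, 4, 8, 1]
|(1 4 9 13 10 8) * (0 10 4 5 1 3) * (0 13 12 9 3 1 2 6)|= 42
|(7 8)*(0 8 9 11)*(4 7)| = 6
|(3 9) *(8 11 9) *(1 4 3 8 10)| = |(1 4 3 10)(8 11 9)| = 12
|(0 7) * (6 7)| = |(0 6 7)| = 3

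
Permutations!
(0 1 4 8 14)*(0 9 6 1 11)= (0 11)(1 4 8 14 9 6)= [11, 4, 2, 3, 8, 5, 1, 7, 14, 6, 10, 0, 12, 13, 9]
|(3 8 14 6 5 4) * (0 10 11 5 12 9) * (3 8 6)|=|(0 10 11 5 4 8 14 3 6 12 9)|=11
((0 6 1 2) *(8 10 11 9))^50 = ((0 6 1 2)(8 10 11 9))^50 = (0 1)(2 6)(8 11)(9 10)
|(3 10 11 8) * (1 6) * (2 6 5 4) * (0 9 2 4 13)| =|(0 9 2 6 1 5 13)(3 10 11 8)| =28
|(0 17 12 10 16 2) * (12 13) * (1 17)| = 8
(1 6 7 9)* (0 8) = [8, 6, 2, 3, 4, 5, 7, 9, 0, 1] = (0 8)(1 6 7 9)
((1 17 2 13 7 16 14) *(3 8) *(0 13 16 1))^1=((0 13 7 1 17 2 16 14)(3 8))^1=(0 13 7 1 17 2 16 14)(3 8)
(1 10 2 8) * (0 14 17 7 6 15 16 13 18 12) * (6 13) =(0 14 17 7 13 18 12)(1 10 2 8)(6 15 16) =[14, 10, 8, 3, 4, 5, 15, 13, 1, 9, 2, 11, 0, 18, 17, 16, 6, 7, 12]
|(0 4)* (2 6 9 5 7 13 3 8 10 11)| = 10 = |(0 4)(2 6 9 5 7 13 3 8 10 11)|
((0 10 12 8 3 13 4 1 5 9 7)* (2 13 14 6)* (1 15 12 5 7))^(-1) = (0 7 1 9 5 10)(2 6 14 3 8 12 15 4 13)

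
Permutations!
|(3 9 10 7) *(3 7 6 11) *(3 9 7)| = 4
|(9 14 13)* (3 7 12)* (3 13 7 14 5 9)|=10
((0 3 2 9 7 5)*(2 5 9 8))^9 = ((0 3 5)(2 8)(7 9))^9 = (2 8)(7 9)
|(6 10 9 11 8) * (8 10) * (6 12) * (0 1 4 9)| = 6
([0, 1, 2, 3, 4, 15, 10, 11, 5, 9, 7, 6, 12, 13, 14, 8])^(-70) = [0, 1, 2, 3, 4, 8, 7, 6, 15, 9, 11, 10, 12, 13, 14, 5]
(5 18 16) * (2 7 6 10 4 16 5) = [0, 1, 7, 3, 16, 18, 10, 6, 8, 9, 4, 11, 12, 13, 14, 15, 2, 17, 5] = (2 7 6 10 4 16)(5 18)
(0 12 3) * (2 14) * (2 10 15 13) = [12, 1, 14, 0, 4, 5, 6, 7, 8, 9, 15, 11, 3, 2, 10, 13] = (0 12 3)(2 14 10 15 13)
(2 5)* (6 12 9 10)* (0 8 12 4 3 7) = [8, 1, 5, 7, 3, 2, 4, 0, 12, 10, 6, 11, 9] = (0 8 12 9 10 6 4 3 7)(2 5)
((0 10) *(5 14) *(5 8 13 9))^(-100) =((0 10)(5 14 8 13 9))^(-100) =(14)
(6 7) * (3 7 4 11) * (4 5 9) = [0, 1, 2, 7, 11, 9, 5, 6, 8, 4, 10, 3] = (3 7 6 5 9 4 11)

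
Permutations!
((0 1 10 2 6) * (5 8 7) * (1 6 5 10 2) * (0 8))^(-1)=(0 5 2 1 10 7 8 6)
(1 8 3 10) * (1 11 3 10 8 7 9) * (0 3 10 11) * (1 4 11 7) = [3, 1, 2, 8, 11, 5, 6, 9, 7, 4, 0, 10] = (0 3 8 7 9 4 11 10)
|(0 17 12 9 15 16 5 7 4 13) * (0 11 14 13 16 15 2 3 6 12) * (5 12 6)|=|(0 17)(2 3 5 7 4 16 12 9)(11 14 13)|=24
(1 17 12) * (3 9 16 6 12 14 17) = (1 3 9 16 6 12)(14 17) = [0, 3, 2, 9, 4, 5, 12, 7, 8, 16, 10, 11, 1, 13, 17, 15, 6, 14]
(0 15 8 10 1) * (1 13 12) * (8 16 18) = (0 15 16 18 8 10 13 12 1) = [15, 0, 2, 3, 4, 5, 6, 7, 10, 9, 13, 11, 1, 12, 14, 16, 18, 17, 8]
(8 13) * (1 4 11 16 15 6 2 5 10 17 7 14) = [0, 4, 5, 3, 11, 10, 2, 14, 13, 9, 17, 16, 12, 8, 1, 6, 15, 7] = (1 4 11 16 15 6 2 5 10 17 7 14)(8 13)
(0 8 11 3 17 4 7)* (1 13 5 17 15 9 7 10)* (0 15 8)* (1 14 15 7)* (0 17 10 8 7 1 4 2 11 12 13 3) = (0 17 2 11)(1 3 7)(4 8 12 13 5 10 14 15 9) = [17, 3, 11, 7, 8, 10, 6, 1, 12, 4, 14, 0, 13, 5, 15, 9, 16, 2]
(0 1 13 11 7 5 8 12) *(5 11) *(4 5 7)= (0 1 13 7 11 4 5 8 12)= [1, 13, 2, 3, 5, 8, 6, 11, 12, 9, 10, 4, 0, 7]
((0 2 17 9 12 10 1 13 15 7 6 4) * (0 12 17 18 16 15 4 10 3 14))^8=(0 1 18 4 15 3 6)(2 13 16 12 7 14 10)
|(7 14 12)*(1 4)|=|(1 4)(7 14 12)|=6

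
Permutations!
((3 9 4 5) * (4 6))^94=(3 5 4 6 9)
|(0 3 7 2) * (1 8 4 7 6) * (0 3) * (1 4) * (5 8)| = |(1 5 8)(2 3 6 4 7)| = 15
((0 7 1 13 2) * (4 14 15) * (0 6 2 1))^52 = ((0 7)(1 13)(2 6)(4 14 15))^52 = (4 14 15)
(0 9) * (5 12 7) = (0 9)(5 12 7) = [9, 1, 2, 3, 4, 12, 6, 5, 8, 0, 10, 11, 7]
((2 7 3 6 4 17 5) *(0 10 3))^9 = ((0 10 3 6 4 17 5 2 7))^9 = (17)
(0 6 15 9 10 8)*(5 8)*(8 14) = (0 6 15 9 10 5 14 8) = [6, 1, 2, 3, 4, 14, 15, 7, 0, 10, 5, 11, 12, 13, 8, 9]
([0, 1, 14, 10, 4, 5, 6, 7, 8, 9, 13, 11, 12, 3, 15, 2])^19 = (2 14 15)(3 10 13)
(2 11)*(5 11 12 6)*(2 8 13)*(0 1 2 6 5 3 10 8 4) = (0 1 2 12 5 11 4)(3 10 8 13 6) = [1, 2, 12, 10, 0, 11, 3, 7, 13, 9, 8, 4, 5, 6]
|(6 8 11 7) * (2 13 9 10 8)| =|(2 13 9 10 8 11 7 6)| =8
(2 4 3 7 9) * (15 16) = (2 4 3 7 9)(15 16) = [0, 1, 4, 7, 3, 5, 6, 9, 8, 2, 10, 11, 12, 13, 14, 16, 15]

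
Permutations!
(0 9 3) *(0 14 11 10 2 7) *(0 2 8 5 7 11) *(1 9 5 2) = [5, 9, 11, 14, 4, 7, 6, 1, 2, 3, 8, 10, 12, 13, 0] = (0 5 7 1 9 3 14)(2 11 10 8)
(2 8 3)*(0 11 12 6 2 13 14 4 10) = [11, 1, 8, 13, 10, 5, 2, 7, 3, 9, 0, 12, 6, 14, 4] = (0 11 12 6 2 8 3 13 14 4 10)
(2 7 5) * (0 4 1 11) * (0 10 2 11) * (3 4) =[3, 0, 7, 4, 1, 11, 6, 5, 8, 9, 2, 10] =(0 3 4 1)(2 7 5 11 10)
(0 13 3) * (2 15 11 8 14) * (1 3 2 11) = (0 13 2 15 1 3)(8 14 11) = [13, 3, 15, 0, 4, 5, 6, 7, 14, 9, 10, 8, 12, 2, 11, 1]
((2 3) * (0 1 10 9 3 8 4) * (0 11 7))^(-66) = (0 3 11 10 8)(1 2 7 9 4)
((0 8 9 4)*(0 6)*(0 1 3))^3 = (0 4 3 9 1 8 6)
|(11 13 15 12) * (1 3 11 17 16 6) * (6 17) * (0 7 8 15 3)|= 42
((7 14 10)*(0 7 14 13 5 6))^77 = (0 13 6 7 5)(10 14)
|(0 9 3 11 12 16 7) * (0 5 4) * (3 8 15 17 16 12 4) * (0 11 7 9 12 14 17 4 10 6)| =|(0 12 14 17 16 9 8 15 4 11 10 6)(3 7 5)| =12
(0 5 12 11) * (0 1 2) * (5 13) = [13, 2, 0, 3, 4, 12, 6, 7, 8, 9, 10, 1, 11, 5] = (0 13 5 12 11 1 2)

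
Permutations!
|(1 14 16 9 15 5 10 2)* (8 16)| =9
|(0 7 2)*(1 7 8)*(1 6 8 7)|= 6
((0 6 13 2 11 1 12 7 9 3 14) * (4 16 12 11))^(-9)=((0 6 13 2 4 16 12 7 9 3 14)(1 11))^(-9)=(0 13 4 12 9 14 6 2 16 7 3)(1 11)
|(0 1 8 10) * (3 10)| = 5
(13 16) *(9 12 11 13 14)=(9 12 11 13 16 14)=[0, 1, 2, 3, 4, 5, 6, 7, 8, 12, 10, 13, 11, 16, 9, 15, 14]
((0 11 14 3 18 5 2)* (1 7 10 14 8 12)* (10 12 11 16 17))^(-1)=(0 2 5 18 3 14 10 17 16)(1 12 7)(8 11)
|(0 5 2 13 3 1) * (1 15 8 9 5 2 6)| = |(0 2 13 3 15 8 9 5 6 1)| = 10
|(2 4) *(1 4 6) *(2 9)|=|(1 4 9 2 6)|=5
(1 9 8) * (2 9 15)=(1 15 2 9 8)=[0, 15, 9, 3, 4, 5, 6, 7, 1, 8, 10, 11, 12, 13, 14, 2]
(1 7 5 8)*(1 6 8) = [0, 7, 2, 3, 4, 1, 8, 5, 6] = (1 7 5)(6 8)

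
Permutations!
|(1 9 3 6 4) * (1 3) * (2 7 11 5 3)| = |(1 9)(2 7 11 5 3 6 4)| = 14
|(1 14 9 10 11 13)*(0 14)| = |(0 14 9 10 11 13 1)| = 7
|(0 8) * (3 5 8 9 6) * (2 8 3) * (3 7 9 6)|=|(0 6 2 8)(3 5 7 9)|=4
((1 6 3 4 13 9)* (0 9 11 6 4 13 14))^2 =(0 1 14 9 4)(3 11)(6 13) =((0 9 1 4 14)(3 13 11 6))^2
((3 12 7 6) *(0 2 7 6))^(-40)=(0 7 2)(3 6 12)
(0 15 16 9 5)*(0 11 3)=(0 15 16 9 5 11 3)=[15, 1, 2, 0, 4, 11, 6, 7, 8, 5, 10, 3, 12, 13, 14, 16, 9]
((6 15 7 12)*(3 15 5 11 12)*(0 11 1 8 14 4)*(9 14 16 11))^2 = ((0 9 14 4)(1 8 16 11 12 6 5)(3 15 7))^2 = (0 14)(1 16 12 5 8 11 6)(3 7 15)(4 9)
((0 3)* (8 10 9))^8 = (8 9 10)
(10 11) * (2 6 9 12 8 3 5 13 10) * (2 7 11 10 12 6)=(3 5 13 12 8)(6 9)(7 11)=[0, 1, 2, 5, 4, 13, 9, 11, 3, 6, 10, 7, 8, 12]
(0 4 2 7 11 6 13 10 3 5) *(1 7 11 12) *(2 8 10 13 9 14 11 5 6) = (0 4 8 10 3 6 9 14 11 2 5)(1 7 12) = [4, 7, 5, 6, 8, 0, 9, 12, 10, 14, 3, 2, 1, 13, 11]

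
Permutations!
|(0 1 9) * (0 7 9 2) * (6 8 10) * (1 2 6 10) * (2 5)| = |(10)(0 5 2)(1 6 8)(7 9)| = 6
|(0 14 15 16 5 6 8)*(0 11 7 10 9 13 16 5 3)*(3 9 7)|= |(0 14 15 5 6 8 11 3)(7 10)(9 13 16)|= 24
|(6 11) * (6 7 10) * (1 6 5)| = |(1 6 11 7 10 5)| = 6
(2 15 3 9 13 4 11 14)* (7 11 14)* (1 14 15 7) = (1 14 2 7 11)(3 9 13 4 15) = [0, 14, 7, 9, 15, 5, 6, 11, 8, 13, 10, 1, 12, 4, 2, 3]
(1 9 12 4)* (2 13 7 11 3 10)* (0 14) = (0 14)(1 9 12 4)(2 13 7 11 3 10) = [14, 9, 13, 10, 1, 5, 6, 11, 8, 12, 2, 3, 4, 7, 0]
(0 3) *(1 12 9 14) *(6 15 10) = (0 3)(1 12 9 14)(6 15 10) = [3, 12, 2, 0, 4, 5, 15, 7, 8, 14, 6, 11, 9, 13, 1, 10]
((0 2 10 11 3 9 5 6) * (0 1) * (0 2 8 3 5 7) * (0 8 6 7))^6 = (0 5 6 7 1 8 2 3 10 9 11)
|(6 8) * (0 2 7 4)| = 4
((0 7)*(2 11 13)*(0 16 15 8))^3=(0 15 7 8 16)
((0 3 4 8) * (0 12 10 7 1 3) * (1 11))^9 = (1 3 4 8 12 10 7 11) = ((1 3 4 8 12 10 7 11))^9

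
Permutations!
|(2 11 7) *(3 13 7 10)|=6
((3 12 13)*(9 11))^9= ((3 12 13)(9 11))^9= (13)(9 11)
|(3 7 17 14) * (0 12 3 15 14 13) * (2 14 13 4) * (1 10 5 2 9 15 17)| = |(0 12 3 7 1 10 5 2 14 17 4 9 15 13)| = 14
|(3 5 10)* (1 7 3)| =5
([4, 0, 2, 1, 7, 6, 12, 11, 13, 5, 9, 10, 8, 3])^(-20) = (0 5 1 9 3 10 13 11 8 7 12 4 6)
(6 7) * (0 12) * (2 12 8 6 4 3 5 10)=[8, 1, 12, 5, 3, 10, 7, 4, 6, 9, 2, 11, 0]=(0 8 6 7 4 3 5 10 2 12)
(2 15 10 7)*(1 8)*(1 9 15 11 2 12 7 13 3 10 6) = (1 8 9 15 6)(2 11)(3 10 13)(7 12) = [0, 8, 11, 10, 4, 5, 1, 12, 9, 15, 13, 2, 7, 3, 14, 6]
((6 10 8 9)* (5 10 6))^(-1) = ((5 10 8 9))^(-1) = (5 9 8 10)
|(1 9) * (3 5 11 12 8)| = 10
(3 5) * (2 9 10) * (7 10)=(2 9 7 10)(3 5)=[0, 1, 9, 5, 4, 3, 6, 10, 8, 7, 2]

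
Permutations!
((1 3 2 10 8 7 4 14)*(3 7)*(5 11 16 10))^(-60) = (2 16 3 11 8 5 10)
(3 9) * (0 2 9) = (0 2 9 3) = [2, 1, 9, 0, 4, 5, 6, 7, 8, 3]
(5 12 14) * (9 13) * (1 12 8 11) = (1 12 14 5 8 11)(9 13) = [0, 12, 2, 3, 4, 8, 6, 7, 11, 13, 10, 1, 14, 9, 5]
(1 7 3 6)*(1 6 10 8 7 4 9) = (1 4 9)(3 10 8 7) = [0, 4, 2, 10, 9, 5, 6, 3, 7, 1, 8]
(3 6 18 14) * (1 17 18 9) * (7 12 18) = (1 17 7 12 18 14 3 6 9) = [0, 17, 2, 6, 4, 5, 9, 12, 8, 1, 10, 11, 18, 13, 3, 15, 16, 7, 14]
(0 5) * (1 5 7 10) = (0 7 10 1 5) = [7, 5, 2, 3, 4, 0, 6, 10, 8, 9, 1]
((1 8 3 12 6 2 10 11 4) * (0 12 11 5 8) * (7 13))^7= ((0 12 6 2 10 5 8 3 11 4 1)(7 13))^7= (0 3 2 1 8 6 4 5 12 11 10)(7 13)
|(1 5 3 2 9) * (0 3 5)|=|(0 3 2 9 1)|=5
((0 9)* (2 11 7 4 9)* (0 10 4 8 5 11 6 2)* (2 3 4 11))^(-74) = ((2 6 3 4 9 10 11 7 8 5))^(-74) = (2 11 3 8 9)(4 5 10 6 7)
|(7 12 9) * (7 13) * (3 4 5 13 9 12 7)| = |(3 4 5 13)| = 4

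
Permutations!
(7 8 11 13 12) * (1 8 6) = (1 8 11 13 12 7 6) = [0, 8, 2, 3, 4, 5, 1, 6, 11, 9, 10, 13, 7, 12]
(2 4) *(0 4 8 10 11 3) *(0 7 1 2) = (0 4)(1 2 8 10 11 3 7) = [4, 2, 8, 7, 0, 5, 6, 1, 10, 9, 11, 3]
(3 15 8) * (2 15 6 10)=(2 15 8 3 6 10)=[0, 1, 15, 6, 4, 5, 10, 7, 3, 9, 2, 11, 12, 13, 14, 8]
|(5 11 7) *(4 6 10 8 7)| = |(4 6 10 8 7 5 11)| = 7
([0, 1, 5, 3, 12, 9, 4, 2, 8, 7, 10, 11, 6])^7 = (2 7 9 5)(4 12 6)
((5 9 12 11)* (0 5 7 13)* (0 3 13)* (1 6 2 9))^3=((0 5 1 6 2 9 12 11 7)(3 13))^3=(0 6 12)(1 9 7)(2 11 5)(3 13)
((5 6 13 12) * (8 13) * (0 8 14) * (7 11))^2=(0 13 5 14 8 12 6)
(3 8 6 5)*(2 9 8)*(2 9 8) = (2 8 6 5 3 9) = [0, 1, 8, 9, 4, 3, 5, 7, 6, 2]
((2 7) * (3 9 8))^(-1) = ((2 7)(3 9 8))^(-1) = (2 7)(3 8 9)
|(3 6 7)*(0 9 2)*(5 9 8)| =15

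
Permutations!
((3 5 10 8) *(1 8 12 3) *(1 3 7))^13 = (1 7 12 10 5 3 8)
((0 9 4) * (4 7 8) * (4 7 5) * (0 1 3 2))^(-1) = (0 2 3 1 4 5 9)(7 8)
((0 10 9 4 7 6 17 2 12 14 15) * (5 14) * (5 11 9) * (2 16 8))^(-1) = ((0 10 5 14 15)(2 12 11 9 4 7 6 17 16 8))^(-1) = (0 15 14 5 10)(2 8 16 17 6 7 4 9 11 12)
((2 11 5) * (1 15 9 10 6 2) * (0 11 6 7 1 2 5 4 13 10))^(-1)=((0 11 4 13 10 7 1 15 9)(2 6 5))^(-1)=(0 9 15 1 7 10 13 4 11)(2 5 6)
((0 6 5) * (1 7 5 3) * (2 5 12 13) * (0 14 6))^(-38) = ((1 7 12 13 2 5 14 6 3))^(-38) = (1 6 5 13 7 3 14 2 12)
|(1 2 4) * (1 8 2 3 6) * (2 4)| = 6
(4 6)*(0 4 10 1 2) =(0 4 6 10 1 2) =[4, 2, 0, 3, 6, 5, 10, 7, 8, 9, 1]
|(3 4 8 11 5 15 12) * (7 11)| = 8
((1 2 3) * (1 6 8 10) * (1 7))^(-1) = (1 7 10 8 6 3 2)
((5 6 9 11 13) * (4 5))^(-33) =(4 9)(5 11)(6 13)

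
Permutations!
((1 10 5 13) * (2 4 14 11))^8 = (14) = ((1 10 5 13)(2 4 14 11))^8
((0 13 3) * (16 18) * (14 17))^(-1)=((0 13 3)(14 17)(16 18))^(-1)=(0 3 13)(14 17)(16 18)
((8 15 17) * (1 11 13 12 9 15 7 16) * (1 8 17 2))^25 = (17)(1 9 11 15 13 2 12)(7 16 8)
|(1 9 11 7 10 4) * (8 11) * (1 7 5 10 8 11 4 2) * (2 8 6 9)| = 8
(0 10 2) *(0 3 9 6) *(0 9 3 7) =(0 10 2 7)(6 9) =[10, 1, 7, 3, 4, 5, 9, 0, 8, 6, 2]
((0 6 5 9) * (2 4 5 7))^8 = (0 6 7 2 4 5 9)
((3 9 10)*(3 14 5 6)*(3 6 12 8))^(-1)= (3 8 12 5 14 10 9)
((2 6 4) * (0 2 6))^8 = (6)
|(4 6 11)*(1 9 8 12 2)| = |(1 9 8 12 2)(4 6 11)| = 15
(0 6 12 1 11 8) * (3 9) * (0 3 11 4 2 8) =(0 6 12 1 4 2 8 3 9 11) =[6, 4, 8, 9, 2, 5, 12, 7, 3, 11, 10, 0, 1]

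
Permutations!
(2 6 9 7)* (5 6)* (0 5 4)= (0 5 6 9 7 2 4)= [5, 1, 4, 3, 0, 6, 9, 2, 8, 7]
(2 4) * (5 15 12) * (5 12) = (2 4)(5 15) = [0, 1, 4, 3, 2, 15, 6, 7, 8, 9, 10, 11, 12, 13, 14, 5]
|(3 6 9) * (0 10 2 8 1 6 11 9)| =6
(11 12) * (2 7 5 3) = [0, 1, 7, 2, 4, 3, 6, 5, 8, 9, 10, 12, 11] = (2 7 5 3)(11 12)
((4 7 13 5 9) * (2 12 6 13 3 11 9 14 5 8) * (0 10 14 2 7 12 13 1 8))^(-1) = (0 13 2 5 14 10)(1 6 12 4 9 11 3 7 8)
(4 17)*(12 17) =(4 12 17) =[0, 1, 2, 3, 12, 5, 6, 7, 8, 9, 10, 11, 17, 13, 14, 15, 16, 4]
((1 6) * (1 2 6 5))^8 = ((1 5)(2 6))^8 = (6)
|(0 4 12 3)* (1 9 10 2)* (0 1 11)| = 9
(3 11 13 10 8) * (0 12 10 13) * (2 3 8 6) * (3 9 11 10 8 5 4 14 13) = [12, 1, 9, 10, 14, 4, 2, 7, 5, 11, 6, 0, 8, 3, 13] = (0 12 8 5 4 14 13 3 10 6 2 9 11)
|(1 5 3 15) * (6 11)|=|(1 5 3 15)(6 11)|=4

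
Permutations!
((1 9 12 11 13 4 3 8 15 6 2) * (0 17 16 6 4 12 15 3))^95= (0 1 17 9 16 15 6 4 2)(3 8)(11 12 13)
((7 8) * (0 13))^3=((0 13)(7 8))^3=(0 13)(7 8)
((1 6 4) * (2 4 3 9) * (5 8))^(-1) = ((1 6 3 9 2 4)(5 8))^(-1) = (1 4 2 9 3 6)(5 8)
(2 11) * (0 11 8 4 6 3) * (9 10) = (0 11 2 8 4 6 3)(9 10) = [11, 1, 8, 0, 6, 5, 3, 7, 4, 10, 9, 2]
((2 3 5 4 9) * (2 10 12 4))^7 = (2 3 5)(4 12 10 9)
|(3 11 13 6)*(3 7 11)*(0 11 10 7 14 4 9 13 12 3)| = 20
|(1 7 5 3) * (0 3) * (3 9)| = 6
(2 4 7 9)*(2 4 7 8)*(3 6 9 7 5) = (2 5 3 6 9 4 8) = [0, 1, 5, 6, 8, 3, 9, 7, 2, 4]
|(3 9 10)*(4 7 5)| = |(3 9 10)(4 7 5)| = 3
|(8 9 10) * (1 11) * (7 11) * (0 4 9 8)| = |(0 4 9 10)(1 7 11)| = 12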